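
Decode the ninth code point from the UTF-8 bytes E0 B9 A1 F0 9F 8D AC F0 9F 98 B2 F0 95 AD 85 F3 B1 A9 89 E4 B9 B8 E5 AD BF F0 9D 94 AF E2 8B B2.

Offset 0: leading byte 0xE0 = 11100000 → 3-byte char #1 = E0 B9 A1.
Offset 3: leading byte 0xF0 = 11110000 → 4-byte char #2 = F0 9F 8D AC.
Offset 7: leading byte 0xF0 = 11110000 → 4-byte char #3 = F0 9F 98 B2.
Offset 11: leading byte 0xF0 = 11110000 → 4-byte char #4 = F0 95 AD 85.
Offset 15: leading byte 0xF3 = 11110011 → 4-byte char #5 = F3 B1 A9 89.
Offset 19: leading byte 0xE4 = 11100100 → 3-byte char #6 = E4 B9 B8.
Offset 22: leading byte 0xE5 = 11100101 → 3-byte char #7 = E5 AD BF.
Offset 25: leading byte 0xF0 = 11110000 → 4-byte char #8 = F0 9D 94 AF.
Offset 29: leading byte 0xE2 = 11100010 → 3-byte char #9 = E2 8B B2.
Leading byte 0xE2 = 11100010 matches 1110xxxx → 3-byte sequence.
Byte 1: 0xE2 = 11100010, payload 0010 (4 bits).
Byte 2: 0x8B = 10001011 (10xxxxxx ✓), payload 001011.
Byte 3: 0xB2 = 10110010 (10xxxxxx ✓), payload 110010.
Concatenate: 0010001011110010 = 0x22F2 (16 bits → U+22F2).

U+22F2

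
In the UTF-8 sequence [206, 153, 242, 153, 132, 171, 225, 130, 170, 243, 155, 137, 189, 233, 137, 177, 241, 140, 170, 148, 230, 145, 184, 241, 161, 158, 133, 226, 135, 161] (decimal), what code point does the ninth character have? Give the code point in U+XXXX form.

U+21E1

Offset 0: leading byte 0xCE = 11001110 → 2-byte char #1 = CE 99.
Offset 2: leading byte 0xF2 = 11110010 → 4-byte char #2 = F2 99 84 AB.
Offset 6: leading byte 0xE1 = 11100001 → 3-byte char #3 = E1 82 AA.
Offset 9: leading byte 0xF3 = 11110011 → 4-byte char #4 = F3 9B 89 BD.
Offset 13: leading byte 0xE9 = 11101001 → 3-byte char #5 = E9 89 B1.
Offset 16: leading byte 0xF1 = 11110001 → 4-byte char #6 = F1 8C AA 94.
Offset 20: leading byte 0xE6 = 11100110 → 3-byte char #7 = E6 91 B8.
Offset 23: leading byte 0xF1 = 11110001 → 4-byte char #8 = F1 A1 9E 85.
Offset 27: leading byte 0xE2 = 11100010 → 3-byte char #9 = E2 87 A1.
Leading byte 0xE2 = 11100010 matches 1110xxxx → 3-byte sequence.
Byte 1: 0xE2 = 11100010, payload 0010 (4 bits).
Byte 2: 0x87 = 10000111 (10xxxxxx ✓), payload 000111.
Byte 3: 0xA1 = 10100001 (10xxxxxx ✓), payload 100001.
Concatenate: 0010000111100001 = 0x21E1 (16 bits → U+21E1).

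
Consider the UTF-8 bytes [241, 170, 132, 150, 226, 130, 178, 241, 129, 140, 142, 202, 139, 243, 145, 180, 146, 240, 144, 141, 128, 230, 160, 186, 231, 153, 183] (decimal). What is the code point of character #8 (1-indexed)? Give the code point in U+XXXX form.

Offset 0: leading byte 0xF1 = 11110001 → 4-byte char #1 = F1 AA 84 96.
Offset 4: leading byte 0xE2 = 11100010 → 3-byte char #2 = E2 82 B2.
Offset 7: leading byte 0xF1 = 11110001 → 4-byte char #3 = F1 81 8C 8E.
Offset 11: leading byte 0xCA = 11001010 → 2-byte char #4 = CA 8B.
Offset 13: leading byte 0xF3 = 11110011 → 4-byte char #5 = F3 91 B4 92.
Offset 17: leading byte 0xF0 = 11110000 → 4-byte char #6 = F0 90 8D 80.
Offset 21: leading byte 0xE6 = 11100110 → 3-byte char #7 = E6 A0 BA.
Offset 24: leading byte 0xE7 = 11100111 → 3-byte char #8 = E7 99 B7.
Leading byte 0xE7 = 11100111 matches 1110xxxx → 3-byte sequence.
Byte 1: 0xE7 = 11100111, payload 0111 (4 bits).
Byte 2: 0x99 = 10011001 (10xxxxxx ✓), payload 011001.
Byte 3: 0xB7 = 10110111 (10xxxxxx ✓), payload 110111.
Concatenate: 0111011001110111 = 0x7677 (16 bits → U+7677).

U+7677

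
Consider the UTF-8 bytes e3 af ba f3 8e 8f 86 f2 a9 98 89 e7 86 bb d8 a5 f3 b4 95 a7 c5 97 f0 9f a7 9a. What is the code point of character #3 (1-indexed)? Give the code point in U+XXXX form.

Offset 0: leading byte 0xE3 = 11100011 → 3-byte char #1 = E3 AF BA.
Offset 3: leading byte 0xF3 = 11110011 → 4-byte char #2 = F3 8E 8F 86.
Offset 7: leading byte 0xF2 = 11110010 → 4-byte char #3 = F2 A9 98 89.
Leading byte 0xF2 = 11110010 matches 11110xxx → 4-byte sequence.
Byte 1: 0xF2 = 11110010, payload 010 (3 bits).
Byte 2: 0xA9 = 10101001 (10xxxxxx ✓), payload 101001.
Byte 3: 0x98 = 10011000 (10xxxxxx ✓), payload 011000.
Byte 4: 0x89 = 10001001 (10xxxxxx ✓), payload 001001.
Concatenate: 010101001011000001001 = 0xA9609 (21 bits → U+A9609).

U+A9609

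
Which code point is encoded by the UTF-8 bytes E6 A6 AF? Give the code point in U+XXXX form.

U+69AF

Leading byte 0xE6 = 11100110 matches 1110xxxx → 3-byte sequence.
Byte 1: 0xE6 = 11100110, payload 0110 (4 bits).
Byte 2: 0xA6 = 10100110 (10xxxxxx ✓), payload 100110.
Byte 3: 0xAF = 10101111 (10xxxxxx ✓), payload 101111.
Concatenate: 0110100110101111 = 0x69AF (16 bits → U+69AF).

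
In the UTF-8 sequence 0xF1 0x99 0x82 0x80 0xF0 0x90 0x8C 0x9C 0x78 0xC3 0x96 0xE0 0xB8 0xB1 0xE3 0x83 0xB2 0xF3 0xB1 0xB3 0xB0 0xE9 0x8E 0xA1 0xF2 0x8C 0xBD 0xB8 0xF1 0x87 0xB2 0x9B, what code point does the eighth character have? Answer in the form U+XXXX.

U+93A1

Offset 0: leading byte 0xF1 = 11110001 → 4-byte char #1 = F1 99 82 80.
Offset 4: leading byte 0xF0 = 11110000 → 4-byte char #2 = F0 90 8C 9C.
Offset 8: leading byte 0x78 = 01111000 → 1-byte char #3 = 78.
Offset 9: leading byte 0xC3 = 11000011 → 2-byte char #4 = C3 96.
Offset 11: leading byte 0xE0 = 11100000 → 3-byte char #5 = E0 B8 B1.
Offset 14: leading byte 0xE3 = 11100011 → 3-byte char #6 = E3 83 B2.
Offset 17: leading byte 0xF3 = 11110011 → 4-byte char #7 = F3 B1 B3 B0.
Offset 21: leading byte 0xE9 = 11101001 → 3-byte char #8 = E9 8E A1.
Leading byte 0xE9 = 11101001 matches 1110xxxx → 3-byte sequence.
Byte 1: 0xE9 = 11101001, payload 1001 (4 bits).
Byte 2: 0x8E = 10001110 (10xxxxxx ✓), payload 001110.
Byte 3: 0xA1 = 10100001 (10xxxxxx ✓), payload 100001.
Concatenate: 1001001110100001 = 0x93A1 (16 bits → U+93A1).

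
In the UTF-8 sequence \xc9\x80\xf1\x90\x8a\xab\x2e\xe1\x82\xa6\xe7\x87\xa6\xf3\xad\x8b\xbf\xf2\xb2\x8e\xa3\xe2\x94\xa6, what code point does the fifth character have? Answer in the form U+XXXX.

Offset 0: leading byte 0xC9 = 11001001 → 2-byte char #1 = C9 80.
Offset 2: leading byte 0xF1 = 11110001 → 4-byte char #2 = F1 90 8A AB.
Offset 6: leading byte 0x2E = 00101110 → 1-byte char #3 = 2E.
Offset 7: leading byte 0xE1 = 11100001 → 3-byte char #4 = E1 82 A6.
Offset 10: leading byte 0xE7 = 11100111 → 3-byte char #5 = E7 87 A6.
Leading byte 0xE7 = 11100111 matches 1110xxxx → 3-byte sequence.
Byte 1: 0xE7 = 11100111, payload 0111 (4 bits).
Byte 2: 0x87 = 10000111 (10xxxxxx ✓), payload 000111.
Byte 3: 0xA6 = 10100110 (10xxxxxx ✓), payload 100110.
Concatenate: 0111000111100110 = 0x71E6 (16 bits → U+71E6).

U+71E6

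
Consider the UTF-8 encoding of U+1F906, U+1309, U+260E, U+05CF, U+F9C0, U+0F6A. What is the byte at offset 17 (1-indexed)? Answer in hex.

1-indexed offset 17 is 0-indexed offset 16.
U+1F906 → 4-byte form F0 9F A4 86 at offsets 0–3.
U+1309 → 3-byte form E1 8C 89 at offsets 4–6.
U+260E → 3-byte form E2 98 8E at offsets 7–9.
U+05CF → 2-byte form D7 8F at offsets 10–11.
U+F9C0 → 3-byte form EF A7 80 at offsets 12–14.
U+0F6A → 3-byte form E0 BD AA at offsets 15–17.
Offset 16 falls in char 6's range; it's byte 2 of E0 BD AA = 0xBD.

0xBD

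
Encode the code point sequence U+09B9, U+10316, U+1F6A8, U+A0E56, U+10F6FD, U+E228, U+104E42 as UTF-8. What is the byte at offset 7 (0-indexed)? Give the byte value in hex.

0xF0

U+09B9 → 3-byte form E0 A6 B9 at offsets 0–2.
U+10316 → 4-byte form F0 90 8C 96 at offsets 3–6.
U+1F6A8 → 4-byte form F0 9F 9A A8 at offsets 7–10.
Offset 7 falls in char 3's range; it's byte 1 of F0 9F 9A A8 = 0xF0.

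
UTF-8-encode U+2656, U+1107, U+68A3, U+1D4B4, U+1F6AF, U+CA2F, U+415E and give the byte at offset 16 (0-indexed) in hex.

U+2656 → 3-byte form E2 99 96 at offsets 0–2.
U+1107 → 3-byte form E1 84 87 at offsets 3–5.
U+68A3 → 3-byte form E6 A2 A3 at offsets 6–8.
U+1D4B4 → 4-byte form F0 9D 92 B4 at offsets 9–12.
U+1F6AF → 4-byte form F0 9F 9A AF at offsets 13–16.
Offset 16 falls in char 5's range; it's byte 4 of F0 9F 9A AF = 0xAF.

0xAF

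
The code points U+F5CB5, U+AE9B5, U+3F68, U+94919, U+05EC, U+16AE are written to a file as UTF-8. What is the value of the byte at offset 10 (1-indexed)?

1-indexed offset 10 is 0-indexed offset 9.
U+F5CB5 → 4-byte form F3 B5 B2 B5 at offsets 0–3.
U+AE9B5 → 4-byte form F2 AE A6 B5 at offsets 4–7.
U+3F68 → 3-byte form E3 BD A8 at offsets 8–10.
Offset 9 falls in char 3's range; it's byte 2 of E3 BD A8 = 0xBD.

0xBD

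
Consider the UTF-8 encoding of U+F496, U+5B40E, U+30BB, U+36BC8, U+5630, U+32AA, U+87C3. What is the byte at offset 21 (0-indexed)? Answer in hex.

0x9F

U+F496 → 3-byte form EF 92 96 at offsets 0–2.
U+5B40E → 4-byte form F1 9B 90 8E at offsets 3–6.
U+30BB → 3-byte form E3 82 BB at offsets 7–9.
U+36BC8 → 4-byte form F0 B6 AF 88 at offsets 10–13.
U+5630 → 3-byte form E5 98 B0 at offsets 14–16.
U+32AA → 3-byte form E3 8A AA at offsets 17–19.
U+87C3 → 3-byte form E8 9F 83 at offsets 20–22.
Offset 21 falls in char 7's range; it's byte 2 of E8 9F 83 = 0x9F.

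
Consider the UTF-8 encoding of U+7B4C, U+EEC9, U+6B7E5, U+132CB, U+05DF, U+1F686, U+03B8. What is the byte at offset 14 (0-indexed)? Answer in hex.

U+7B4C → 3-byte form E7 AD 8C at offsets 0–2.
U+EEC9 → 3-byte form EE BB 89 at offsets 3–5.
U+6B7E5 → 4-byte form F1 AB 9F A5 at offsets 6–9.
U+132CB → 4-byte form F0 93 8B 8B at offsets 10–13.
U+05DF → 2-byte form D7 9F at offsets 14–15.
Offset 14 falls in char 5's range; it's byte 1 of D7 9F = 0xD7.

0xD7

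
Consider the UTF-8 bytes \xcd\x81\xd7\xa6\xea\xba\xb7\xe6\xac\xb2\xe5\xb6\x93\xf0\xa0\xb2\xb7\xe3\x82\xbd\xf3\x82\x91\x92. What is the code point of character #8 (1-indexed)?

Offset 0: leading byte 0xCD = 11001101 → 2-byte char #1 = CD 81.
Offset 2: leading byte 0xD7 = 11010111 → 2-byte char #2 = D7 A6.
Offset 4: leading byte 0xEA = 11101010 → 3-byte char #3 = EA BA B7.
Offset 7: leading byte 0xE6 = 11100110 → 3-byte char #4 = E6 AC B2.
Offset 10: leading byte 0xE5 = 11100101 → 3-byte char #5 = E5 B6 93.
Offset 13: leading byte 0xF0 = 11110000 → 4-byte char #6 = F0 A0 B2 B7.
Offset 17: leading byte 0xE3 = 11100011 → 3-byte char #7 = E3 82 BD.
Offset 20: leading byte 0xF3 = 11110011 → 4-byte char #8 = F3 82 91 92.
Leading byte 0xF3 = 11110011 matches 11110xxx → 4-byte sequence.
Byte 1: 0xF3 = 11110011, payload 011 (3 bits).
Byte 2: 0x82 = 10000010 (10xxxxxx ✓), payload 000010.
Byte 3: 0x91 = 10010001 (10xxxxxx ✓), payload 010001.
Byte 4: 0x92 = 10010010 (10xxxxxx ✓), payload 010010.
Concatenate: 011000010010001010010 = 0xC2452 (21 bits → U+C2452).

U+C2452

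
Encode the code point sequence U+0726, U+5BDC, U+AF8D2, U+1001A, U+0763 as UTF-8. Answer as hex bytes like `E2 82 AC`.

U+0726: 2-byte form → DC A6.
U+5BDC: 3-byte form → E5 AF 9C.
U+AF8D2: 4-byte form → F2 AF A3 92.
U+1001A: 4-byte form → F0 90 80 9A.
U+0763: 2-byte form → DD A3.
Concatenated (15 bytes): DC A6 E5 AF 9C F2 AF A3 92 F0 90 80 9A DD A3.

DC A6 E5 AF 9C F2 AF A3 92 F0 90 80 9A DD A3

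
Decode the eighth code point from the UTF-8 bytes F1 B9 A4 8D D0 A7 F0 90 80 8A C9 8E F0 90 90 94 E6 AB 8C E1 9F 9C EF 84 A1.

Offset 0: leading byte 0xF1 = 11110001 → 4-byte char #1 = F1 B9 A4 8D.
Offset 4: leading byte 0xD0 = 11010000 → 2-byte char #2 = D0 A7.
Offset 6: leading byte 0xF0 = 11110000 → 4-byte char #3 = F0 90 80 8A.
Offset 10: leading byte 0xC9 = 11001001 → 2-byte char #4 = C9 8E.
Offset 12: leading byte 0xF0 = 11110000 → 4-byte char #5 = F0 90 90 94.
Offset 16: leading byte 0xE6 = 11100110 → 3-byte char #6 = E6 AB 8C.
Offset 19: leading byte 0xE1 = 11100001 → 3-byte char #7 = E1 9F 9C.
Offset 22: leading byte 0xEF = 11101111 → 3-byte char #8 = EF 84 A1.
Leading byte 0xEF = 11101111 matches 1110xxxx → 3-byte sequence.
Byte 1: 0xEF = 11101111, payload 1111 (4 bits).
Byte 2: 0x84 = 10000100 (10xxxxxx ✓), payload 000100.
Byte 3: 0xA1 = 10100001 (10xxxxxx ✓), payload 100001.
Concatenate: 1111000100100001 = 0xF121 (16 bits → U+F121).

U+F121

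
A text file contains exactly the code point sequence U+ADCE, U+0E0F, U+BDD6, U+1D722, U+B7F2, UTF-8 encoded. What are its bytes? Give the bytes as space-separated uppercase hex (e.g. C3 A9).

U+ADCE: 3-byte form → EA B7 8E.
U+0E0F: 3-byte form → E0 B8 8F.
U+BDD6: 3-byte form → EB B7 96.
U+1D722: 4-byte form → F0 9D 9C A2.
U+B7F2: 3-byte form → EB 9F B2.
Concatenated (16 bytes): EA B7 8E E0 B8 8F EB B7 96 F0 9D 9C A2 EB 9F B2.

EA B7 8E E0 B8 8F EB B7 96 F0 9D 9C A2 EB 9F B2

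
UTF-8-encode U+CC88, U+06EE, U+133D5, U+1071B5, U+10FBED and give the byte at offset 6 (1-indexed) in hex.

0xF0

1-indexed offset 6 is 0-indexed offset 5.
U+CC88 → 3-byte form EC B2 88 at offsets 0–2.
U+06EE → 2-byte form DB AE at offsets 3–4.
U+133D5 → 4-byte form F0 93 8F 95 at offsets 5–8.
Offset 5 falls in char 3's range; it's byte 1 of F0 93 8F 95 = 0xF0.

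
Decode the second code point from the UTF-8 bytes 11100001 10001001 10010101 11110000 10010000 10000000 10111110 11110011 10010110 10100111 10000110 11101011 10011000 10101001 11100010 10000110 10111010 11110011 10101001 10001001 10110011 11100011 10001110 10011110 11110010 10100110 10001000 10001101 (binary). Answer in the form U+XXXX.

U+1003E

Offset 0: leading byte 0xE1 = 11100001 → 3-byte char #1 = E1 89 95.
Offset 3: leading byte 0xF0 = 11110000 → 4-byte char #2 = F0 90 80 BE.
Leading byte 0xF0 = 11110000 matches 11110xxx → 4-byte sequence.
Byte 1: 0xF0 = 11110000, payload 000 (3 bits).
Byte 2: 0x90 = 10010000 (10xxxxxx ✓), payload 010000.
Byte 3: 0x80 = 10000000 (10xxxxxx ✓), payload 000000.
Byte 4: 0xBE = 10111110 (10xxxxxx ✓), payload 111110.
Concatenate: 000010000000000111110 = 0x1003E (21 bits → U+1003E).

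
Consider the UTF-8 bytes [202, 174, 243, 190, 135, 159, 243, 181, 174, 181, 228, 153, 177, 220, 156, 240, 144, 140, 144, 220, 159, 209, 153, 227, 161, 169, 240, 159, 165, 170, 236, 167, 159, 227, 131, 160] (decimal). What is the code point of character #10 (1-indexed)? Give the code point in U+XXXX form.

Offset 0: leading byte 0xCA = 11001010 → 2-byte char #1 = CA AE.
Offset 2: leading byte 0xF3 = 11110011 → 4-byte char #2 = F3 BE 87 9F.
Offset 6: leading byte 0xF3 = 11110011 → 4-byte char #3 = F3 B5 AE B5.
Offset 10: leading byte 0xE4 = 11100100 → 3-byte char #4 = E4 99 B1.
Offset 13: leading byte 0xDC = 11011100 → 2-byte char #5 = DC 9C.
Offset 15: leading byte 0xF0 = 11110000 → 4-byte char #6 = F0 90 8C 90.
Offset 19: leading byte 0xDC = 11011100 → 2-byte char #7 = DC 9F.
Offset 21: leading byte 0xD1 = 11010001 → 2-byte char #8 = D1 99.
Offset 23: leading byte 0xE3 = 11100011 → 3-byte char #9 = E3 A1 A9.
Offset 26: leading byte 0xF0 = 11110000 → 4-byte char #10 = F0 9F A5 AA.
Leading byte 0xF0 = 11110000 matches 11110xxx → 4-byte sequence.
Byte 1: 0xF0 = 11110000, payload 000 (3 bits).
Byte 2: 0x9F = 10011111 (10xxxxxx ✓), payload 011111.
Byte 3: 0xA5 = 10100101 (10xxxxxx ✓), payload 100101.
Byte 4: 0xAA = 10101010 (10xxxxxx ✓), payload 101010.
Concatenate: 000011111100101101010 = 0x1F96A (21 bits → U+1F96A).

U+1F96A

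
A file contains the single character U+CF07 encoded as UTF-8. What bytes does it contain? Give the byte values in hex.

U+CF07 = 0xCF07 = 52999 decimal. In range U+0800–U+FFFF → 3-byte form: 1110xxxx 10xxxxxx 10xxxxxx.
Binary (16 bits): 1100111100000111.
Split 4+6+6: 1100 | 111100 | 000111.
Byte 1: 11101100 = 0xEC.
Byte 2: 10111100 = 0xBC.
Byte 3: 10000111 = 0x87.

EC BC 87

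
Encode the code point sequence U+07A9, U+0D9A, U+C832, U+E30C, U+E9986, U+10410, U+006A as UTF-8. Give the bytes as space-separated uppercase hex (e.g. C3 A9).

DE A9 E0 B6 9A EC A0 B2 EE 8C 8C F3 A9 A6 86 F0 90 90 90 6A

U+07A9: 2-byte form → DE A9.
U+0D9A: 3-byte form → E0 B6 9A.
U+C832: 3-byte form → EC A0 B2.
U+E30C: 3-byte form → EE 8C 8C.
U+E9986: 4-byte form → F3 A9 A6 86.
U+10410: 4-byte form → F0 90 90 90.
U+006A: 1-byte form → 6A.
Concatenated (20 bytes): DE A9 E0 B6 9A EC A0 B2 EE 8C 8C F3 A9 A6 86 F0 90 90 90 6A.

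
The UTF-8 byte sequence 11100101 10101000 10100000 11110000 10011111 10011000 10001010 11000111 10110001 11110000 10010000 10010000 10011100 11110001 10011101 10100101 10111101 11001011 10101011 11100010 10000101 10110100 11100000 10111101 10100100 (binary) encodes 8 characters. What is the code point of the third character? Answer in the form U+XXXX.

Offset 0: leading byte 0xE5 = 11100101 → 3-byte char #1 = E5 A8 A0.
Offset 3: leading byte 0xF0 = 11110000 → 4-byte char #2 = F0 9F 98 8A.
Offset 7: leading byte 0xC7 = 11000111 → 2-byte char #3 = C7 B1.
Leading byte 0xC7 = 11000111 matches 110xxxxx → 2-byte sequence.
Byte 1: 0xC7 = 11000111, payload 00111 (5 bits).
Byte 2: 0xB1 = 10110001 (10xxxxxx ✓), payload 110001.
Concatenate: 00111110001 = 0x1F1 (11 bits → U+01F1).

U+01F1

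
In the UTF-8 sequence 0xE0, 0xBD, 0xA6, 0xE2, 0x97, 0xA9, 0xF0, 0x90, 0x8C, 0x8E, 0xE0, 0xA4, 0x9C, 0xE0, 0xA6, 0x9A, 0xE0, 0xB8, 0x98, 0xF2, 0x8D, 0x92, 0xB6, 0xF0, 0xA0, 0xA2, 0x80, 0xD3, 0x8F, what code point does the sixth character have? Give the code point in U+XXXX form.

Offset 0: leading byte 0xE0 = 11100000 → 3-byte char #1 = E0 BD A6.
Offset 3: leading byte 0xE2 = 11100010 → 3-byte char #2 = E2 97 A9.
Offset 6: leading byte 0xF0 = 11110000 → 4-byte char #3 = F0 90 8C 8E.
Offset 10: leading byte 0xE0 = 11100000 → 3-byte char #4 = E0 A4 9C.
Offset 13: leading byte 0xE0 = 11100000 → 3-byte char #5 = E0 A6 9A.
Offset 16: leading byte 0xE0 = 11100000 → 3-byte char #6 = E0 B8 98.
Leading byte 0xE0 = 11100000 matches 1110xxxx → 3-byte sequence.
Byte 1: 0xE0 = 11100000, payload 0000 (4 bits).
Byte 2: 0xB8 = 10111000 (10xxxxxx ✓), payload 111000.
Byte 3: 0x98 = 10011000 (10xxxxxx ✓), payload 011000.
Concatenate: 0000111000011000 = 0xE18 (16 bits → U+0E18).

U+0E18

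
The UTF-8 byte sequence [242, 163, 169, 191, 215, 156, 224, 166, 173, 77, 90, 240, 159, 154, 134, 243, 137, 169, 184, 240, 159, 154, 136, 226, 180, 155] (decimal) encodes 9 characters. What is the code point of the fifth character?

Offset 0: leading byte 0xF2 = 11110010 → 4-byte char #1 = F2 A3 A9 BF.
Offset 4: leading byte 0xD7 = 11010111 → 2-byte char #2 = D7 9C.
Offset 6: leading byte 0xE0 = 11100000 → 3-byte char #3 = E0 A6 AD.
Offset 9: leading byte 0x4D = 01001101 → 1-byte char #4 = 4D.
Offset 10: leading byte 0x5A = 01011010 → 1-byte char #5 = 5A.
Leading byte 0x5A = 01011010 matches 0xxxxxxx → 1-byte sequence.
Byte 1: 0x5A = 01011010, payload 1011010 (7 bits).
Concatenate: 1011010 = 0x5A (7 bits → U+005A).

U+005A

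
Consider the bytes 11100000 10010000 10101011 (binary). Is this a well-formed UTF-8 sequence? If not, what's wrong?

invalid (overlong encoding)

Leading byte 0xE0 = 11100000 → 3-byte form.
Continuation bytes all match 10xxxxxx. Payload decodes to 0x42B.
But 0x42B < 0x800, the minimum for a 3-byte sequence — this is an overlong encoding.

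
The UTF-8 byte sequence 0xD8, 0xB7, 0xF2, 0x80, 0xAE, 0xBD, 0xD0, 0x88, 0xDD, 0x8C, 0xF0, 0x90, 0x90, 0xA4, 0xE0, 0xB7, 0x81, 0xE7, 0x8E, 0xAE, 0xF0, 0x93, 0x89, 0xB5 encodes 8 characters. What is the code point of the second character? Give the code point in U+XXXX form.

U+80BBD

Offset 0: leading byte 0xD8 = 11011000 → 2-byte char #1 = D8 B7.
Offset 2: leading byte 0xF2 = 11110010 → 4-byte char #2 = F2 80 AE BD.
Leading byte 0xF2 = 11110010 matches 11110xxx → 4-byte sequence.
Byte 1: 0xF2 = 11110010, payload 010 (3 bits).
Byte 2: 0x80 = 10000000 (10xxxxxx ✓), payload 000000.
Byte 3: 0xAE = 10101110 (10xxxxxx ✓), payload 101110.
Byte 4: 0xBD = 10111101 (10xxxxxx ✓), payload 111101.
Concatenate: 010000000101110111101 = 0x80BBD (21 bits → U+80BBD).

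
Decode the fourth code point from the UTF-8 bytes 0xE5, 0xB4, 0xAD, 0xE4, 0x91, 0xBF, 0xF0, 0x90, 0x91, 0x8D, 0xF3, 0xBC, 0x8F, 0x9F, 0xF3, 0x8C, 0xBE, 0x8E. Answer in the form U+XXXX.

U+FC3DF

Offset 0: leading byte 0xE5 = 11100101 → 3-byte char #1 = E5 B4 AD.
Offset 3: leading byte 0xE4 = 11100100 → 3-byte char #2 = E4 91 BF.
Offset 6: leading byte 0xF0 = 11110000 → 4-byte char #3 = F0 90 91 8D.
Offset 10: leading byte 0xF3 = 11110011 → 4-byte char #4 = F3 BC 8F 9F.
Leading byte 0xF3 = 11110011 matches 11110xxx → 4-byte sequence.
Byte 1: 0xF3 = 11110011, payload 011 (3 bits).
Byte 2: 0xBC = 10111100 (10xxxxxx ✓), payload 111100.
Byte 3: 0x8F = 10001111 (10xxxxxx ✓), payload 001111.
Byte 4: 0x9F = 10011111 (10xxxxxx ✓), payload 011111.
Concatenate: 011111100001111011111 = 0xFC3DF (21 bits → U+FC3DF).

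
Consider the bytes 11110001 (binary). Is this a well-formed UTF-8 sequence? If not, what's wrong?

invalid (sequence truncated)

Leading byte 0xF1 = 11110001 → 4-byte form, but only 1 byte is present.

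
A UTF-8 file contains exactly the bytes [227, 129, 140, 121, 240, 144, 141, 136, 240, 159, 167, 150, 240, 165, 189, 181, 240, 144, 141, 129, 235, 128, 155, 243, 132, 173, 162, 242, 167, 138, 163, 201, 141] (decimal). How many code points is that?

10

Byte at offset 0: 0xE3 = 11100011 → 3-byte char (#1). Advance 3.
Byte at offset 3: 0x79 = 01111001 → 1-byte char (#2). Advance 1.
Byte at offset 4: 0xF0 = 11110000 → 4-byte char (#3). Advance 4.
Byte at offset 8: 0xF0 = 11110000 → 4-byte char (#4). Advance 4.
Byte at offset 12: 0xF0 = 11110000 → 4-byte char (#5). Advance 4.
Byte at offset 16: 0xF0 = 11110000 → 4-byte char (#6). Advance 4.
Byte at offset 20: 0xEB = 11101011 → 3-byte char (#7). Advance 3.
Byte at offset 23: 0xF3 = 11110011 → 4-byte char (#8). Advance 4.
Byte at offset 27: 0xF2 = 11110010 → 4-byte char (#9). Advance 4.
Byte at offset 31: 0xC9 = 11001001 → 2-byte char (#10). Advance 2.
Reached end at offset 33 after 10 code points.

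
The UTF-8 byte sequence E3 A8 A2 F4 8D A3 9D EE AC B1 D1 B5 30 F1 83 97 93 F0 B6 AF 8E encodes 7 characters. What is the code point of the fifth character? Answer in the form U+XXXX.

Offset 0: leading byte 0xE3 = 11100011 → 3-byte char #1 = E3 A8 A2.
Offset 3: leading byte 0xF4 = 11110100 → 4-byte char #2 = F4 8D A3 9D.
Offset 7: leading byte 0xEE = 11101110 → 3-byte char #3 = EE AC B1.
Offset 10: leading byte 0xD1 = 11010001 → 2-byte char #4 = D1 B5.
Offset 12: leading byte 0x30 = 00110000 → 1-byte char #5 = 30.
Leading byte 0x30 = 00110000 matches 0xxxxxxx → 1-byte sequence.
Byte 1: 0x30 = 00110000, payload 0110000 (7 bits).
Concatenate: 0110000 = 0x30 (7 bits → U+0030).

U+0030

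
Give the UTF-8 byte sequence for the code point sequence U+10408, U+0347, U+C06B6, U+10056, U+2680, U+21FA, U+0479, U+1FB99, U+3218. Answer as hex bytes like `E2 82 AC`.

U+10408: 4-byte form → F0 90 90 88.
U+0347: 2-byte form → CD 87.
U+C06B6: 4-byte form → F3 80 9A B6.
U+10056: 4-byte form → F0 90 81 96.
U+2680: 3-byte form → E2 9A 80.
U+21FA: 3-byte form → E2 87 BA.
U+0479: 2-byte form → D1 B9.
U+1FB99: 4-byte form → F0 9F AE 99.
U+3218: 3-byte form → E3 88 98.
Concatenated (29 bytes): F0 90 90 88 CD 87 F3 80 9A B6 F0 90 81 96 E2 9A 80 E2 87 BA D1 B9 F0 9F AE 99 E3 88 98.

F0 90 90 88 CD 87 F3 80 9A B6 F0 90 81 96 E2 9A 80 E2 87 BA D1 B9 F0 9F AE 99 E3 88 98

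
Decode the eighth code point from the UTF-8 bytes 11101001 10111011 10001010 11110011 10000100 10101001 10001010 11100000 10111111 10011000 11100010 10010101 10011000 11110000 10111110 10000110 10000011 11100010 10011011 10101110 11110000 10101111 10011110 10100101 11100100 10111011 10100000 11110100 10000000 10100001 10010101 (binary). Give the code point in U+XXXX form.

U+4EE0

Offset 0: leading byte 0xE9 = 11101001 → 3-byte char #1 = E9 BB 8A.
Offset 3: leading byte 0xF3 = 11110011 → 4-byte char #2 = F3 84 A9 8A.
Offset 7: leading byte 0xE0 = 11100000 → 3-byte char #3 = E0 BF 98.
Offset 10: leading byte 0xE2 = 11100010 → 3-byte char #4 = E2 95 98.
Offset 13: leading byte 0xF0 = 11110000 → 4-byte char #5 = F0 BE 86 83.
Offset 17: leading byte 0xE2 = 11100010 → 3-byte char #6 = E2 9B AE.
Offset 20: leading byte 0xF0 = 11110000 → 4-byte char #7 = F0 AF 9E A5.
Offset 24: leading byte 0xE4 = 11100100 → 3-byte char #8 = E4 BB A0.
Leading byte 0xE4 = 11100100 matches 1110xxxx → 3-byte sequence.
Byte 1: 0xE4 = 11100100, payload 0100 (4 bits).
Byte 2: 0xBB = 10111011 (10xxxxxx ✓), payload 111011.
Byte 3: 0xA0 = 10100000 (10xxxxxx ✓), payload 100000.
Concatenate: 0100111011100000 = 0x4EE0 (16 bits → U+4EE0).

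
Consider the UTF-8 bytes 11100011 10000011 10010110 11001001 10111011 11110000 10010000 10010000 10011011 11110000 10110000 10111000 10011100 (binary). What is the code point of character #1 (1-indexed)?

Offset 0: leading byte 0xE3 = 11100011 → 3-byte char #1 = E3 83 96.
Leading byte 0xE3 = 11100011 matches 1110xxxx → 3-byte sequence.
Byte 1: 0xE3 = 11100011, payload 0011 (4 bits).
Byte 2: 0x83 = 10000011 (10xxxxxx ✓), payload 000011.
Byte 3: 0x96 = 10010110 (10xxxxxx ✓), payload 010110.
Concatenate: 0011000011010110 = 0x30D6 (16 bits → U+30D6).

U+30D6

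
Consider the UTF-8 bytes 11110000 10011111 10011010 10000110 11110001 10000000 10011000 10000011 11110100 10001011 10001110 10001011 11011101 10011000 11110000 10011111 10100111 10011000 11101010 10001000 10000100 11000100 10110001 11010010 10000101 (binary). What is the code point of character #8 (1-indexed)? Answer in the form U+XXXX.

U+0485

Offset 0: leading byte 0xF0 = 11110000 → 4-byte char #1 = F0 9F 9A 86.
Offset 4: leading byte 0xF1 = 11110001 → 4-byte char #2 = F1 80 98 83.
Offset 8: leading byte 0xF4 = 11110100 → 4-byte char #3 = F4 8B 8E 8B.
Offset 12: leading byte 0xDD = 11011101 → 2-byte char #4 = DD 98.
Offset 14: leading byte 0xF0 = 11110000 → 4-byte char #5 = F0 9F A7 98.
Offset 18: leading byte 0xEA = 11101010 → 3-byte char #6 = EA 88 84.
Offset 21: leading byte 0xC4 = 11000100 → 2-byte char #7 = C4 B1.
Offset 23: leading byte 0xD2 = 11010010 → 2-byte char #8 = D2 85.
Leading byte 0xD2 = 11010010 matches 110xxxxx → 2-byte sequence.
Byte 1: 0xD2 = 11010010, payload 10010 (5 bits).
Byte 2: 0x85 = 10000101 (10xxxxxx ✓), payload 000101.
Concatenate: 10010000101 = 0x485 (11 bits → U+0485).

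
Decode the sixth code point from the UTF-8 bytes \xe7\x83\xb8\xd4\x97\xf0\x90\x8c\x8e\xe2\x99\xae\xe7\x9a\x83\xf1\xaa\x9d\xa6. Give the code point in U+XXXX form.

U+6A766

Offset 0: leading byte 0xE7 = 11100111 → 3-byte char #1 = E7 83 B8.
Offset 3: leading byte 0xD4 = 11010100 → 2-byte char #2 = D4 97.
Offset 5: leading byte 0xF0 = 11110000 → 4-byte char #3 = F0 90 8C 8E.
Offset 9: leading byte 0xE2 = 11100010 → 3-byte char #4 = E2 99 AE.
Offset 12: leading byte 0xE7 = 11100111 → 3-byte char #5 = E7 9A 83.
Offset 15: leading byte 0xF1 = 11110001 → 4-byte char #6 = F1 AA 9D A6.
Leading byte 0xF1 = 11110001 matches 11110xxx → 4-byte sequence.
Byte 1: 0xF1 = 11110001, payload 001 (3 bits).
Byte 2: 0xAA = 10101010 (10xxxxxx ✓), payload 101010.
Byte 3: 0x9D = 10011101 (10xxxxxx ✓), payload 011101.
Byte 4: 0xA6 = 10100110 (10xxxxxx ✓), payload 100110.
Concatenate: 001101010011101100110 = 0x6A766 (21 bits → U+6A766).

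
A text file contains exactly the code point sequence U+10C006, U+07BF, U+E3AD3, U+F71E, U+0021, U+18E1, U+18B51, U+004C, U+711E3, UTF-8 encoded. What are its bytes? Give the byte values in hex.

F4 8C 80 86 DE BF F3 A3 AB 93 EF 9C 9E 21 E1 A3 A1 F0 98 AD 91 4C F1 B1 87 A3

U+10C006: 4-byte form → F4 8C 80 86.
U+07BF: 2-byte form → DE BF.
U+E3AD3: 4-byte form → F3 A3 AB 93.
U+F71E: 3-byte form → EF 9C 9E.
U+0021: 1-byte form → 21.
U+18E1: 3-byte form → E1 A3 A1.
U+18B51: 4-byte form → F0 98 AD 91.
U+004C: 1-byte form → 4C.
U+711E3: 4-byte form → F1 B1 87 A3.
Concatenated (26 bytes): F4 8C 80 86 DE BF F3 A3 AB 93 EF 9C 9E 21 E1 A3 A1 F0 98 AD 91 4C F1 B1 87 A3.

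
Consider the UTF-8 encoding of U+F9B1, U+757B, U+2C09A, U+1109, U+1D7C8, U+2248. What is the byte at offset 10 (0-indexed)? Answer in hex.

U+F9B1 → 3-byte form EF A6 B1 at offsets 0–2.
U+757B → 3-byte form E7 95 BB at offsets 3–5.
U+2C09A → 4-byte form F0 AC 82 9A at offsets 6–9.
U+1109 → 3-byte form E1 84 89 at offsets 10–12.
Offset 10 falls in char 4's range; it's byte 1 of E1 84 89 = 0xE1.

0xE1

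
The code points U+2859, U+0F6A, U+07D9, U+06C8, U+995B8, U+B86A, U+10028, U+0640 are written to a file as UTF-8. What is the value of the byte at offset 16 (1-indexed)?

0xA1

1-indexed offset 16 is 0-indexed offset 15.
U+2859 → 3-byte form E2 A1 99 at offsets 0–2.
U+0F6A → 3-byte form E0 BD AA at offsets 3–5.
U+07D9 → 2-byte form DF 99 at offsets 6–7.
U+06C8 → 2-byte form DB 88 at offsets 8–9.
U+995B8 → 4-byte form F2 99 96 B8 at offsets 10–13.
U+B86A → 3-byte form EB A1 AA at offsets 14–16.
Offset 15 falls in char 6's range; it's byte 2 of EB A1 AA = 0xA1.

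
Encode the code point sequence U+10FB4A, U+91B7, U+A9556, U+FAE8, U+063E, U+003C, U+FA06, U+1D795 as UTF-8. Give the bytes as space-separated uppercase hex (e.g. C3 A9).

F4 8F AD 8A E9 86 B7 F2 A9 95 96 EF AB A8 D8 BE 3C EF A8 86 F0 9D 9E 95

U+10FB4A: 4-byte form → F4 8F AD 8A.
U+91B7: 3-byte form → E9 86 B7.
U+A9556: 4-byte form → F2 A9 95 96.
U+FAE8: 3-byte form → EF AB A8.
U+063E: 2-byte form → D8 BE.
U+003C: 1-byte form → 3C.
U+FA06: 3-byte form → EF A8 86.
U+1D795: 4-byte form → F0 9D 9E 95.
Concatenated (24 bytes): F4 8F AD 8A E9 86 B7 F2 A9 95 96 EF AB A8 D8 BE 3C EF A8 86 F0 9D 9E 95.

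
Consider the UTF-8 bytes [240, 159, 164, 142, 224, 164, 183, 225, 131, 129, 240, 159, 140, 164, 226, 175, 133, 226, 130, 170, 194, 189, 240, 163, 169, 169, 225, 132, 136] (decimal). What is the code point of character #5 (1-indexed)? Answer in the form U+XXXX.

Offset 0: leading byte 0xF0 = 11110000 → 4-byte char #1 = F0 9F A4 8E.
Offset 4: leading byte 0xE0 = 11100000 → 3-byte char #2 = E0 A4 B7.
Offset 7: leading byte 0xE1 = 11100001 → 3-byte char #3 = E1 83 81.
Offset 10: leading byte 0xF0 = 11110000 → 4-byte char #4 = F0 9F 8C A4.
Offset 14: leading byte 0xE2 = 11100010 → 3-byte char #5 = E2 AF 85.
Leading byte 0xE2 = 11100010 matches 1110xxxx → 3-byte sequence.
Byte 1: 0xE2 = 11100010, payload 0010 (4 bits).
Byte 2: 0xAF = 10101111 (10xxxxxx ✓), payload 101111.
Byte 3: 0x85 = 10000101 (10xxxxxx ✓), payload 000101.
Concatenate: 0010101111000101 = 0x2BC5 (16 bits → U+2BC5).

U+2BC5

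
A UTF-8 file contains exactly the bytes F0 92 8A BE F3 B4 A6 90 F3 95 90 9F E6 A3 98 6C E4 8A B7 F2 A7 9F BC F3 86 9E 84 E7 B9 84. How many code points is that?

Byte at offset 0: 0xF0 = 11110000 → 4-byte char (#1). Advance 4.
Byte at offset 4: 0xF3 = 11110011 → 4-byte char (#2). Advance 4.
Byte at offset 8: 0xF3 = 11110011 → 4-byte char (#3). Advance 4.
Byte at offset 12: 0xE6 = 11100110 → 3-byte char (#4). Advance 3.
Byte at offset 15: 0x6C = 01101100 → 1-byte char (#5). Advance 1.
Byte at offset 16: 0xE4 = 11100100 → 3-byte char (#6). Advance 3.
Byte at offset 19: 0xF2 = 11110010 → 4-byte char (#7). Advance 4.
Byte at offset 23: 0xF3 = 11110011 → 4-byte char (#8). Advance 4.
Byte at offset 27: 0xE7 = 11100111 → 3-byte char (#9). Advance 3.
Reached end at offset 30 after 9 code points.

9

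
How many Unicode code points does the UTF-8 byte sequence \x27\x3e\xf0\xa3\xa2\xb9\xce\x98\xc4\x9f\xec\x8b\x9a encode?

6

Byte at offset 0: 0x27 = 00100111 → 1-byte char (#1). Advance 1.
Byte at offset 1: 0x3E = 00111110 → 1-byte char (#2). Advance 1.
Byte at offset 2: 0xF0 = 11110000 → 4-byte char (#3). Advance 4.
Byte at offset 6: 0xCE = 11001110 → 2-byte char (#4). Advance 2.
Byte at offset 8: 0xC4 = 11000100 → 2-byte char (#5). Advance 2.
Byte at offset 10: 0xEC = 11101100 → 3-byte char (#6). Advance 3.
Reached end at offset 13 after 6 code points.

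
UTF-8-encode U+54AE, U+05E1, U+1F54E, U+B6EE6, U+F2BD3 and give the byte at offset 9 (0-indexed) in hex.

0xF2

U+54AE → 3-byte form E5 92 AE at offsets 0–2.
U+05E1 → 2-byte form D7 A1 at offsets 3–4.
U+1F54E → 4-byte form F0 9F 95 8E at offsets 5–8.
U+B6EE6 → 4-byte form F2 B6 BB A6 at offsets 9–12.
Offset 9 falls in char 4's range; it's byte 1 of F2 B6 BB A6 = 0xF2.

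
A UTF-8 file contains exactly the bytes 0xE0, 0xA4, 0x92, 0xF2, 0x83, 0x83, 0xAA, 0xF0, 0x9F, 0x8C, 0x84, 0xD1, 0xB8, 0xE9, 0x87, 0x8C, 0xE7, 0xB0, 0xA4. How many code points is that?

Byte at offset 0: 0xE0 = 11100000 → 3-byte char (#1). Advance 3.
Byte at offset 3: 0xF2 = 11110010 → 4-byte char (#2). Advance 4.
Byte at offset 7: 0xF0 = 11110000 → 4-byte char (#3). Advance 4.
Byte at offset 11: 0xD1 = 11010001 → 2-byte char (#4). Advance 2.
Byte at offset 13: 0xE9 = 11101001 → 3-byte char (#5). Advance 3.
Byte at offset 16: 0xE7 = 11100111 → 3-byte char (#6). Advance 3.
Reached end at offset 19 after 6 code points.

6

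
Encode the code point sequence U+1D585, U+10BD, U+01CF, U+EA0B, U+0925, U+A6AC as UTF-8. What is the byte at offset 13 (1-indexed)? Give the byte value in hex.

1-indexed offset 13 is 0-indexed offset 12.
U+1D585 → 4-byte form F0 9D 96 85 at offsets 0–3.
U+10BD → 3-byte form E1 82 BD at offsets 4–6.
U+01CF → 2-byte form C7 8F at offsets 7–8.
U+EA0B → 3-byte form EE A8 8B at offsets 9–11.
U+0925 → 3-byte form E0 A4 A5 at offsets 12–14.
Offset 12 falls in char 5's range; it's byte 1 of E0 A4 A5 = 0xE0.

0xE0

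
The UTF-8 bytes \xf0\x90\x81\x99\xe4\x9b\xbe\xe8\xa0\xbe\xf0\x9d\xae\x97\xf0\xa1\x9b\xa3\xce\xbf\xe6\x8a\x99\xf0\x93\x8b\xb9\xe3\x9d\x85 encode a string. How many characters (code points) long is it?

Byte at offset 0: 0xF0 = 11110000 → 4-byte char (#1). Advance 4.
Byte at offset 4: 0xE4 = 11100100 → 3-byte char (#2). Advance 3.
Byte at offset 7: 0xE8 = 11101000 → 3-byte char (#3). Advance 3.
Byte at offset 10: 0xF0 = 11110000 → 4-byte char (#4). Advance 4.
Byte at offset 14: 0xF0 = 11110000 → 4-byte char (#5). Advance 4.
Byte at offset 18: 0xCE = 11001110 → 2-byte char (#6). Advance 2.
Byte at offset 20: 0xE6 = 11100110 → 3-byte char (#7). Advance 3.
Byte at offset 23: 0xF0 = 11110000 → 4-byte char (#8). Advance 4.
Byte at offset 27: 0xE3 = 11100011 → 3-byte char (#9). Advance 3.
Reached end at offset 30 after 9 code points.

9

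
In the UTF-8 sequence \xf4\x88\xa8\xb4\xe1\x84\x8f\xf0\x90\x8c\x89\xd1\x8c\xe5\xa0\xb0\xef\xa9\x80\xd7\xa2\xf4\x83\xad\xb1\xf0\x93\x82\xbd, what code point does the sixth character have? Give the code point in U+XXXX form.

Offset 0: leading byte 0xF4 = 11110100 → 4-byte char #1 = F4 88 A8 B4.
Offset 4: leading byte 0xE1 = 11100001 → 3-byte char #2 = E1 84 8F.
Offset 7: leading byte 0xF0 = 11110000 → 4-byte char #3 = F0 90 8C 89.
Offset 11: leading byte 0xD1 = 11010001 → 2-byte char #4 = D1 8C.
Offset 13: leading byte 0xE5 = 11100101 → 3-byte char #5 = E5 A0 B0.
Offset 16: leading byte 0xEF = 11101111 → 3-byte char #6 = EF A9 80.
Leading byte 0xEF = 11101111 matches 1110xxxx → 3-byte sequence.
Byte 1: 0xEF = 11101111, payload 1111 (4 bits).
Byte 2: 0xA9 = 10101001 (10xxxxxx ✓), payload 101001.
Byte 3: 0x80 = 10000000 (10xxxxxx ✓), payload 000000.
Concatenate: 1111101001000000 = 0xFA40 (16 bits → U+FA40).

U+FA40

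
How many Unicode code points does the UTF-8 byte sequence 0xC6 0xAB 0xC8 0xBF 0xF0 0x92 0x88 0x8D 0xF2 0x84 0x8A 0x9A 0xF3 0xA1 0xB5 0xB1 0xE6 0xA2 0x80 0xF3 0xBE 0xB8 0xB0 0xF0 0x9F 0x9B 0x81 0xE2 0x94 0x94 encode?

Byte at offset 0: 0xC6 = 11000110 → 2-byte char (#1). Advance 2.
Byte at offset 2: 0xC8 = 11001000 → 2-byte char (#2). Advance 2.
Byte at offset 4: 0xF0 = 11110000 → 4-byte char (#3). Advance 4.
Byte at offset 8: 0xF2 = 11110010 → 4-byte char (#4). Advance 4.
Byte at offset 12: 0xF3 = 11110011 → 4-byte char (#5). Advance 4.
Byte at offset 16: 0xE6 = 11100110 → 3-byte char (#6). Advance 3.
Byte at offset 19: 0xF3 = 11110011 → 4-byte char (#7). Advance 4.
Byte at offset 23: 0xF0 = 11110000 → 4-byte char (#8). Advance 4.
Byte at offset 27: 0xE2 = 11100010 → 3-byte char (#9). Advance 3.
Reached end at offset 30 after 9 code points.

9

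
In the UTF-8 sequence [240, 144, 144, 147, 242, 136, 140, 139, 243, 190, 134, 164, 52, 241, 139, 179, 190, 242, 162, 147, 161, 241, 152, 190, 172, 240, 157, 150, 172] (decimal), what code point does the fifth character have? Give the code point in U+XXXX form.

U+4BCFE

Offset 0: leading byte 0xF0 = 11110000 → 4-byte char #1 = F0 90 90 93.
Offset 4: leading byte 0xF2 = 11110010 → 4-byte char #2 = F2 88 8C 8B.
Offset 8: leading byte 0xF3 = 11110011 → 4-byte char #3 = F3 BE 86 A4.
Offset 12: leading byte 0x34 = 00110100 → 1-byte char #4 = 34.
Offset 13: leading byte 0xF1 = 11110001 → 4-byte char #5 = F1 8B B3 BE.
Leading byte 0xF1 = 11110001 matches 11110xxx → 4-byte sequence.
Byte 1: 0xF1 = 11110001, payload 001 (3 bits).
Byte 2: 0x8B = 10001011 (10xxxxxx ✓), payload 001011.
Byte 3: 0xB3 = 10110011 (10xxxxxx ✓), payload 110011.
Byte 4: 0xBE = 10111110 (10xxxxxx ✓), payload 111110.
Concatenate: 001001011110011111110 = 0x4BCFE (21 bits → U+4BCFE).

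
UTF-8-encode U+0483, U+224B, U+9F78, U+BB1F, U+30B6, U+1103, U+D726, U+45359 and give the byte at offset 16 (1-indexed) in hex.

0x84

1-indexed offset 16 is 0-indexed offset 15.
U+0483 → 2-byte form D2 83 at offsets 0–1.
U+224B → 3-byte form E2 89 8B at offsets 2–4.
U+9F78 → 3-byte form E9 BD B8 at offsets 5–7.
U+BB1F → 3-byte form EB AC 9F at offsets 8–10.
U+30B6 → 3-byte form E3 82 B6 at offsets 11–13.
U+1103 → 3-byte form E1 84 83 at offsets 14–16.
Offset 15 falls in char 6's range; it's byte 2 of E1 84 83 = 0x84.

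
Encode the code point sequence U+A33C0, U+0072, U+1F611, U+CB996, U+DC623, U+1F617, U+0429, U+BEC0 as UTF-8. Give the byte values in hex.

F2 A3 8F 80 72 F0 9F 98 91 F3 8B A6 96 F3 9C 98 A3 F0 9F 98 97 D0 A9 EB BB 80

U+A33C0: 4-byte form → F2 A3 8F 80.
U+0072: 1-byte form → 72.
U+1F611: 4-byte form → F0 9F 98 91.
U+CB996: 4-byte form → F3 8B A6 96.
U+DC623: 4-byte form → F3 9C 98 A3.
U+1F617: 4-byte form → F0 9F 98 97.
U+0429: 2-byte form → D0 A9.
U+BEC0: 3-byte form → EB BB 80.
Concatenated (26 bytes): F2 A3 8F 80 72 F0 9F 98 91 F3 8B A6 96 F3 9C 98 A3 F0 9F 98 97 D0 A9 EB BB 80.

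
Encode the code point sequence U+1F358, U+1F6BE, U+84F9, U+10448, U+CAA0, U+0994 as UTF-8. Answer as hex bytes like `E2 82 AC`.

F0 9F 8D 98 F0 9F 9A BE E8 93 B9 F0 90 91 88 EC AA A0 E0 A6 94

U+1F358: 4-byte form → F0 9F 8D 98.
U+1F6BE: 4-byte form → F0 9F 9A BE.
U+84F9: 3-byte form → E8 93 B9.
U+10448: 4-byte form → F0 90 91 88.
U+CAA0: 3-byte form → EC AA A0.
U+0994: 3-byte form → E0 A6 94.
Concatenated (21 bytes): F0 9F 8D 98 F0 9F 9A BE E8 93 B9 F0 90 91 88 EC AA A0 E0 A6 94.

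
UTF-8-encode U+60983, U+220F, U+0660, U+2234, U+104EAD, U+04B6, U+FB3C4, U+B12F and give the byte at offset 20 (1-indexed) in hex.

0xBB

1-indexed offset 20 is 0-indexed offset 19.
U+60983 → 4-byte form F1 A0 A6 83 at offsets 0–3.
U+220F → 3-byte form E2 88 8F at offsets 4–6.
U+0660 → 2-byte form D9 A0 at offsets 7–8.
U+2234 → 3-byte form E2 88 B4 at offsets 9–11.
U+104EAD → 4-byte form F4 84 BA AD at offsets 12–15.
U+04B6 → 2-byte form D2 B6 at offsets 16–17.
U+FB3C4 → 4-byte form F3 BB 8F 84 at offsets 18–21.
Offset 19 falls in char 7's range; it's byte 2 of F3 BB 8F 84 = 0xBB.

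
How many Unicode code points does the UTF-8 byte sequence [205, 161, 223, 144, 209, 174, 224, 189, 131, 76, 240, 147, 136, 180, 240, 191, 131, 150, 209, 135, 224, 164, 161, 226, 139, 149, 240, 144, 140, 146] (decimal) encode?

Byte at offset 0: 0xCD = 11001101 → 2-byte char (#1). Advance 2.
Byte at offset 2: 0xDF = 11011111 → 2-byte char (#2). Advance 2.
Byte at offset 4: 0xD1 = 11010001 → 2-byte char (#3). Advance 2.
Byte at offset 6: 0xE0 = 11100000 → 3-byte char (#4). Advance 3.
Byte at offset 9: 0x4C = 01001100 → 1-byte char (#5). Advance 1.
Byte at offset 10: 0xF0 = 11110000 → 4-byte char (#6). Advance 4.
Byte at offset 14: 0xF0 = 11110000 → 4-byte char (#7). Advance 4.
Byte at offset 18: 0xD1 = 11010001 → 2-byte char (#8). Advance 2.
Byte at offset 20: 0xE0 = 11100000 → 3-byte char (#9). Advance 3.
Byte at offset 23: 0xE2 = 11100010 → 3-byte char (#10). Advance 3.
Byte at offset 26: 0xF0 = 11110000 → 4-byte char (#11). Advance 4.
Reached end at offset 30 after 11 code points.

11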